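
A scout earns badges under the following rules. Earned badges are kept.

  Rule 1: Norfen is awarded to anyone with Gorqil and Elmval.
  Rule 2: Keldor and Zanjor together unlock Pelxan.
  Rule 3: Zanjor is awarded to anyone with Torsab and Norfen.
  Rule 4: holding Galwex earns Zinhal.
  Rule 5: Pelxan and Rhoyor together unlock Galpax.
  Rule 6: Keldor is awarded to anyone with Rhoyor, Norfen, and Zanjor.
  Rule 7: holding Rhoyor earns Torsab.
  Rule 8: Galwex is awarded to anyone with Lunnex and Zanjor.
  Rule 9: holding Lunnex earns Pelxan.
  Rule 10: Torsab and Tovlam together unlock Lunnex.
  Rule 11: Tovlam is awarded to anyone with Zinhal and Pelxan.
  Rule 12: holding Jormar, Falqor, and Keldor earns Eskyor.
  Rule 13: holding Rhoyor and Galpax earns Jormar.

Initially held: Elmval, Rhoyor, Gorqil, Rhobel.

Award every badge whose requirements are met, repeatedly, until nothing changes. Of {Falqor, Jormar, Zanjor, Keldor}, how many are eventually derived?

With Gorqil and Elmval, Norfen is earned (Rule 1).
With Rhoyor, Torsab is earned (Rule 7).
With Torsab and Norfen, Zanjor is earned (Rule 3).
With Rhoyor, Norfen, and Zanjor, Keldor is earned (Rule 6).
With Keldor and Zanjor, Pelxan is earned (Rule 2).
With Pelxan and Rhoyor, Galpax is earned (Rule 5).
With Rhoyor and Galpax, Jormar is earned (Rule 13).
No rule produces Falqor, and it is not given.
Jormar: reached.
Zanjor: reached.
Keldor: reached.
Reached: Jormar, Zanjor, and Keldor — 3 of the 4.

3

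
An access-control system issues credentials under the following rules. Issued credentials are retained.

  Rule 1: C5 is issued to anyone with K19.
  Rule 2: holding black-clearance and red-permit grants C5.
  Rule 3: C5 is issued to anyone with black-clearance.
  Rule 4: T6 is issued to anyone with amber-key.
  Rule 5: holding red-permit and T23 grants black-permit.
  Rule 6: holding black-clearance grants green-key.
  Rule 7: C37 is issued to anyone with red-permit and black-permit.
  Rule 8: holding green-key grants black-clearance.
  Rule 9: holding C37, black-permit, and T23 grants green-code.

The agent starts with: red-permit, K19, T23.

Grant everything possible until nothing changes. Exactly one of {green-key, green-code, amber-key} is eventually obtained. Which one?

green-code

Holding red-permit and T23 grants black-permit (Rule 5).
Holding red-permit and black-permit grants C37 (Rule 7).
Holding C37, black-permit, and T23 grants green-code (Rule 9).
green-key would need black-clearance (Rule 6), but black-clearance is never granted. No rule produces amber-key, and it is not given.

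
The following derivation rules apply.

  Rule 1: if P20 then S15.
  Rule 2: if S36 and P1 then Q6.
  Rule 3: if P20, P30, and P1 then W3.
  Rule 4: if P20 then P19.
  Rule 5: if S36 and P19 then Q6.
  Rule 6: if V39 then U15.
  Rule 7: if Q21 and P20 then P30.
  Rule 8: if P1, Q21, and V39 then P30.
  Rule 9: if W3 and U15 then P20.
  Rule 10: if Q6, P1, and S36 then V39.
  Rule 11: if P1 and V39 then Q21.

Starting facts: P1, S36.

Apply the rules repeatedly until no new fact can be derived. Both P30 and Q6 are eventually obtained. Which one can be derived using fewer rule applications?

Q6

Q6: From S36 and P1, Rule 2 gives Q6. [1 rule application]
P30: S36 and P1 hold, so Q6 follows (Rule 2). From Q6, P1, and S36, Rule 10 gives V39. P1 and V39 hold, so Q21 follows (Rule 11). From P1, Q21, and V39, Rule 8 gives P30. [4 rule applications]
Q6 needs fewer.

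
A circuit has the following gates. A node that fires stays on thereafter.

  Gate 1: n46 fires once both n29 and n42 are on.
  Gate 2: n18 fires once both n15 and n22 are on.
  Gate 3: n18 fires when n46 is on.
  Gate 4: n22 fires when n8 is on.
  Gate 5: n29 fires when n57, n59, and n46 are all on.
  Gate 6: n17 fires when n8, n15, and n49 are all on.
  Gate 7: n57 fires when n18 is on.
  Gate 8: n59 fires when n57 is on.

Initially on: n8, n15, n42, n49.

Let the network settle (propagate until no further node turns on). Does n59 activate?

Yes

n8 is on, so n22 fires (Gate 4).
Gate 2: n15 and n22 on → n18 on.
n18 is on, so n57 fires (Gate 7).
n57 is on, so n59 fires (Gate 8).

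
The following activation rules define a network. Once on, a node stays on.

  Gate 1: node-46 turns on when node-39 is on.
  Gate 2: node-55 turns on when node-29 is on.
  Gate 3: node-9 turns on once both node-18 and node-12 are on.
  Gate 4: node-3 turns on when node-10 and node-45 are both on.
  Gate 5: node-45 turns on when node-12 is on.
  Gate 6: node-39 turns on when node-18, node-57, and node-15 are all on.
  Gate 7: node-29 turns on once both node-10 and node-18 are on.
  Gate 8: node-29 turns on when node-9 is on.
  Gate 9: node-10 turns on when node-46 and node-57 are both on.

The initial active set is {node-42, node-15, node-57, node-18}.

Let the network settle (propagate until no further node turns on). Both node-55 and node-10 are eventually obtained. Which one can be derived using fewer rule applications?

node-10: Gate 6: node-18, node-57, and node-15 on → node-39 on. Gate 1: node-39 on → node-46 on. node-46 and node-57 are on, so node-10 turns on (Gate 9). [3 rule applications]
node-55: Gate 6: node-18, node-57, and node-15 on → node-39 on. node-39 is on, so node-46 turns on (Gate 1). node-46 and node-57 are on, so node-10 turns on (Gate 9). node-10 and node-18 are on, so node-29 turns on (Gate 7). node-29 is on, so node-55 turns on (Gate 2). [5 rule applications]
node-10 needs fewer.

node-10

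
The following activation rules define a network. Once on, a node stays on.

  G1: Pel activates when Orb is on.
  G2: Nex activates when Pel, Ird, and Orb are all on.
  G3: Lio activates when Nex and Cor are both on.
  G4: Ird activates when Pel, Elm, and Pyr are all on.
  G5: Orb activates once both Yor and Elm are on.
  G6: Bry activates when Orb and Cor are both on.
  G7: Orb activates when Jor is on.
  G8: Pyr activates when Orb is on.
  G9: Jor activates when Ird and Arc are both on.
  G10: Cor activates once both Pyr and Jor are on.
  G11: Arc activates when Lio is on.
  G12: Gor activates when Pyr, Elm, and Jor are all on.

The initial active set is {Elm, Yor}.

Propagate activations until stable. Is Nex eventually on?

Yor and Elm are on, so Orb activates (G5).
G1: Orb on → Pel on.
G8: Orb on → Pyr on.
Pel, Elm, and Pyr are on, so Ird activates (G4).
G2: Pel, Ird, and Orb on → Nex on.

Yes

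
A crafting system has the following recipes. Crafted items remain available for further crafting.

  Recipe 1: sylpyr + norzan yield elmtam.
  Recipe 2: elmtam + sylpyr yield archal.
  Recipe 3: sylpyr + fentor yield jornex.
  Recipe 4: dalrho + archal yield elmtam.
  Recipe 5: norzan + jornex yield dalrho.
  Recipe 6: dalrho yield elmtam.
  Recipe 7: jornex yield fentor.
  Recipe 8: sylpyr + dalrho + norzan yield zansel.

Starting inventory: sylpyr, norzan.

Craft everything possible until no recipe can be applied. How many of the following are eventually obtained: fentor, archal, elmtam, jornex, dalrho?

2

Using Recipe 1, sylpyr and norzan make elmtam.
Using Recipe 2, elmtam and sylpyr make archal.
fentor would need jornex (Recipe 7), but jornex is never obtained.
archal: reached.
elmtam: reached.
jornex would need sylpyr and fentor (Recipe 3), but fentor is never obtained.
dalrho would need norzan and jornex (Recipe 5), but jornex is never obtained.
Reached: archal and elmtam — 2 of the 5.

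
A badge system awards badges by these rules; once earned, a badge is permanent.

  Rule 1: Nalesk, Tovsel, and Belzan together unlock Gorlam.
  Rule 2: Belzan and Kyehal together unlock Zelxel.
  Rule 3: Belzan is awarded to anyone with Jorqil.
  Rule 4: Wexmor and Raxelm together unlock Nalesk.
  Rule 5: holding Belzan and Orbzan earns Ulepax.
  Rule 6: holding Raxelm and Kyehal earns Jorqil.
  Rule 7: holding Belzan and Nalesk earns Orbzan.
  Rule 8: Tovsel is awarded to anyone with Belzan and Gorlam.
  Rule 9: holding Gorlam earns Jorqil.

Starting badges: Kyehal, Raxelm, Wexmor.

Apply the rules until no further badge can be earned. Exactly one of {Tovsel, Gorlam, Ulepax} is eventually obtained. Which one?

With Wexmor and Raxelm, Nalesk is earned (Rule 4).
With Raxelm and Kyehal, Jorqil is earned (Rule 6).
With Jorqil, Belzan is earned (Rule 3).
With Belzan and Nalesk, Orbzan is earned (Rule 7).
With Belzan and Orbzan, Ulepax is earned (Rule 5).
Tovsel would need Belzan and Gorlam (Rule 8), but Gorlam is never earned. Gorlam would need Nalesk, Tovsel, and Belzan (Rule 1), but Tovsel is never earned.

Ulepax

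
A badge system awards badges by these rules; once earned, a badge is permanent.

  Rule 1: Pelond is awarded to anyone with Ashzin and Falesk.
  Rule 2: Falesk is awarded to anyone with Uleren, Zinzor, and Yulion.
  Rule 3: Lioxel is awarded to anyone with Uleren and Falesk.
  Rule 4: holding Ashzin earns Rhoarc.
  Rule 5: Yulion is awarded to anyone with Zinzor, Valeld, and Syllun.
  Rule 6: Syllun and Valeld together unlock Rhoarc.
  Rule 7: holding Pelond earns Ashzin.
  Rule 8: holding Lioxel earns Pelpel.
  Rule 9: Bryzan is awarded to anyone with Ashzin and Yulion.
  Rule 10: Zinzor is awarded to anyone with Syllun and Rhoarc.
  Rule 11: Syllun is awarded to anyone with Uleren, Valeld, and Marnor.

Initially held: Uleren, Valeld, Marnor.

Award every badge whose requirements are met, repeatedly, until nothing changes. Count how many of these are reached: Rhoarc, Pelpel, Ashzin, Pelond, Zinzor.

With Uleren, Valeld, and Marnor, Syllun is earned (Rule 11).
With Syllun and Valeld, Rhoarc is earned (Rule 6).
With Syllun and Rhoarc, Zinzor is earned (Rule 10).
With Zinzor, Valeld, and Syllun, Yulion is earned (Rule 5).
With Uleren, Zinzor, and Yulion, Falesk is earned (Rule 2).
With Uleren and Falesk, Lioxel is earned (Rule 3).
With Lioxel, Pelpel is earned (Rule 8).
Rhoarc: reached.
Pelpel: reached.
Ashzin would need Pelond (Rule 7), but Pelond is never earned.
Pelond would need Ashzin and Falesk (Rule 1), but Ashzin is never earned.
Zinzor: reached.
Reached: Rhoarc, Pelpel, and Zinzor — 3 of the 5.

3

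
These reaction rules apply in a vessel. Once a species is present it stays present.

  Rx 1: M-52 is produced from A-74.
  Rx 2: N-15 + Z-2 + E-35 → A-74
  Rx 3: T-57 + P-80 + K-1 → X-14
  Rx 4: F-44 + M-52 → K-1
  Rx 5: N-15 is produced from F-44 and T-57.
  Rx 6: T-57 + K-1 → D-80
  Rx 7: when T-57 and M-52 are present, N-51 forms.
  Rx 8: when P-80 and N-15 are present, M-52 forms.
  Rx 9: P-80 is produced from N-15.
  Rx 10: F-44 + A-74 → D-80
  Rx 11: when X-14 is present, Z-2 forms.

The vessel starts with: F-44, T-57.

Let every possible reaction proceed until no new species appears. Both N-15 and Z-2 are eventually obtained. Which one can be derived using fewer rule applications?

N-15: F-44 and T-57 present → N-15 forms (Rx 5). [1 rule application]
Z-2: F-44 and T-57 present → N-15 forms (Rx 5). N-15 present → P-80 forms (Rx 9). P-80 and N-15 present → M-52 forms (Rx 8). F-44 and M-52 present → K-1 forms (Rx 4). T-57, P-80, and K-1 present → X-14 forms (Rx 3). X-14 present → Z-2 forms (Rx 11). [6 rule applications]
N-15 needs fewer.

N-15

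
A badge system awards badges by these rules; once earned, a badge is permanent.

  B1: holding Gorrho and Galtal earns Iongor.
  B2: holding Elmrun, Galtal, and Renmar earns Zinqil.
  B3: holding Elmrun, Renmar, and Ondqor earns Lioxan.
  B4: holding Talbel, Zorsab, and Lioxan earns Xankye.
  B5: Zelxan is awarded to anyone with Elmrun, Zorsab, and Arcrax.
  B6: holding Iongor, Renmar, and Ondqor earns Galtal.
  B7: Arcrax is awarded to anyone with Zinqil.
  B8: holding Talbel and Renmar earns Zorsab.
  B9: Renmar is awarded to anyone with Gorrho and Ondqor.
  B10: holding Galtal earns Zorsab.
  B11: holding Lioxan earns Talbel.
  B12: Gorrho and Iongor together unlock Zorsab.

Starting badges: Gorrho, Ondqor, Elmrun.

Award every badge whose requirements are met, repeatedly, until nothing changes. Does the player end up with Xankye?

Yes

With Gorrho and Ondqor, Renmar is earned (B9).
With Elmrun, Renmar, and Ondqor, Lioxan is earned (B3).
With Lioxan, Talbel is earned (B11).
With Talbel and Renmar, Zorsab is earned (B8).
With Talbel, Zorsab, and Lioxan, Xankye is earned (B4).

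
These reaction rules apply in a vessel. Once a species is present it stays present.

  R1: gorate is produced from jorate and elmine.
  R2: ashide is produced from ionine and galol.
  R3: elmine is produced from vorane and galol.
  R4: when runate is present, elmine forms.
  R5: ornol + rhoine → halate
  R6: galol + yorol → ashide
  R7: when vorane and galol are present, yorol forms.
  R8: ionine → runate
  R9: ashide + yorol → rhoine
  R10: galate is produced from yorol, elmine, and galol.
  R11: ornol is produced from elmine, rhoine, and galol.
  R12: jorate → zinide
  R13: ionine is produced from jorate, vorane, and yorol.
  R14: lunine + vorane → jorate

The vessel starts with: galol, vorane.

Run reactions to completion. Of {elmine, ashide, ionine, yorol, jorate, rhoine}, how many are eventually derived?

vorane and galol present → elmine forms (R3).
vorane and galol present → yorol forms (R7).
galol and yorol present → ashide forms (R6).
ashide and yorol present → rhoine forms (R9).
elmine: reached.
ashide: reached.
ionine would need jorate, vorane, and yorol (R13), but jorate never forms.
yorol: reached.
jorate would need lunine and vorane (R14), but lunine never forms.
rhoine: reached.
Reached: elmine, ashide, yorol, and rhoine — 4 of the 6.

4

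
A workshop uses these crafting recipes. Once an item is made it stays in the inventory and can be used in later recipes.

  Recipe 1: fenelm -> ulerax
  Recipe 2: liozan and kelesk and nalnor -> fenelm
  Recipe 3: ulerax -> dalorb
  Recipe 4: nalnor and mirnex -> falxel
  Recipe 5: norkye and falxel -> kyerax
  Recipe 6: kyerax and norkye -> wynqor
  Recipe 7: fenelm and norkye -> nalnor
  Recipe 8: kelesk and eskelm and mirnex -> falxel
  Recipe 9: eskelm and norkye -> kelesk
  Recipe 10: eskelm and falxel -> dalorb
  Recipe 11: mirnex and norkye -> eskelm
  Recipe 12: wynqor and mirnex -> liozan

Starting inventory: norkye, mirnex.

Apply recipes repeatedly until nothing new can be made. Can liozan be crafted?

Using Recipe 11, mirnex and norkye make eskelm.
Using Recipe 9, eskelm and norkye make kelesk.
kelesk and eskelm and mirnex -> falxel (Recipe 8).
norkye and falxel -> kyerax (Recipe 5).
kyerax and norkye -> wynqor (Recipe 6).
Using Recipe 12, wynqor and mirnex make liozan.

Yes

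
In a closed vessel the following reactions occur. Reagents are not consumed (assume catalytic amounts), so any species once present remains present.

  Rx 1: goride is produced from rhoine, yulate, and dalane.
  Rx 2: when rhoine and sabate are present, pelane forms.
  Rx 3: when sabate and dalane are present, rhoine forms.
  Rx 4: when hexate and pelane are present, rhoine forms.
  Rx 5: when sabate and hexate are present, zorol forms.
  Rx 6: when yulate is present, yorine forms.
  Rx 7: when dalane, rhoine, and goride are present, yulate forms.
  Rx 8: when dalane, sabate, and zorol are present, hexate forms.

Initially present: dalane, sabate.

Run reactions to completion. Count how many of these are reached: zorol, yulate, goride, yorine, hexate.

0

zorol would need sabate and hexate (Rx 5), but hexate never forms.
yulate would need dalane, rhoine, and goride (Rx 7), but goride never forms.
goride would need rhoine, yulate, and dalane (Rx 1), but yulate never forms.
yorine would need yulate (Rx 6), but yulate never forms.
hexate would need dalane, sabate, and zorol (Rx 8), but zorol never forms.
None of the 5 are reached.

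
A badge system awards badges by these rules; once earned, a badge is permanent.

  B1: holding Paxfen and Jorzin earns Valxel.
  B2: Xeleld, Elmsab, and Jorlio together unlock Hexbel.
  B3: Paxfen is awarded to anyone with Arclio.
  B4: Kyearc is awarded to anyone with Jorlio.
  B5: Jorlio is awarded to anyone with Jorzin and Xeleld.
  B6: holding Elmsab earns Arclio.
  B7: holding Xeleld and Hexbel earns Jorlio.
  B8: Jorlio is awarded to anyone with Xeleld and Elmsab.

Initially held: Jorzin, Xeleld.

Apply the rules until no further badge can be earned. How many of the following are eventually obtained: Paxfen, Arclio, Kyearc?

1

With Jorzin and Xeleld, Jorlio is earned (B5).
With Jorlio, Kyearc is earned (B4).
Paxfen would need Arclio (B3), but Arclio is never earned.
Arclio would need Elmsab (B6), but Elmsab is never earned.
Kyearc: reached.
Reached: Kyearc — 1 of the 3.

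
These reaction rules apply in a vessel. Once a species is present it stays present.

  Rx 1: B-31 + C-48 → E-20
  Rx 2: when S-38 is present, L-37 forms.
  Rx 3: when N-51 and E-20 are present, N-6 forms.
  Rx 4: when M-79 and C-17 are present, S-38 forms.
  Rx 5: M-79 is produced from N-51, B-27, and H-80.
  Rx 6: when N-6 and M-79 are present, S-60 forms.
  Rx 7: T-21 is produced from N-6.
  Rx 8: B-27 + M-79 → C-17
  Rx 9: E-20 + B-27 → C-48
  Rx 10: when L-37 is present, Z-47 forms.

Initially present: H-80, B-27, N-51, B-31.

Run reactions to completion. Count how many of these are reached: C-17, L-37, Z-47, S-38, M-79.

N-51, B-27, and H-80 present → M-79 forms (Rx 5).
B-27 and M-79 present → C-17 forms (Rx 8).
M-79 and C-17 present → S-38 forms (Rx 4).
S-38 present → L-37 forms (Rx 2).
L-37 present → Z-47 forms (Rx 10).
C-17: reached.
L-37: reached.
Z-47: reached.
S-38: reached.
M-79: reached.
All 5 are reached.

5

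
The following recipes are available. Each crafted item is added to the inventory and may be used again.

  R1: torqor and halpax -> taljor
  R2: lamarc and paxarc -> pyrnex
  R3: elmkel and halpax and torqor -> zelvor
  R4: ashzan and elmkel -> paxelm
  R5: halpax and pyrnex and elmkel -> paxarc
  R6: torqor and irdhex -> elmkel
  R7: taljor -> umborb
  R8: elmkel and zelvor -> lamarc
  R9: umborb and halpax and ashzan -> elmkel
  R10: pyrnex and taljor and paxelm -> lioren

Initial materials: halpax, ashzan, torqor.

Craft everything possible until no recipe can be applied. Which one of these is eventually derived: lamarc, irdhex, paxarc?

torqor and halpax -> taljor (R1).
Using R7, taljor makes umborb.
Using R9, umborb, halpax, and ashzan make elmkel.
Using R3, elmkel, halpax, and torqor make zelvor.
elmkel and zelvor -> lamarc (R8).
paxarc would need halpax, pyrnex, and elmkel (R5), but pyrnex is never obtained. No rule produces irdhex, and it is not given.

lamarc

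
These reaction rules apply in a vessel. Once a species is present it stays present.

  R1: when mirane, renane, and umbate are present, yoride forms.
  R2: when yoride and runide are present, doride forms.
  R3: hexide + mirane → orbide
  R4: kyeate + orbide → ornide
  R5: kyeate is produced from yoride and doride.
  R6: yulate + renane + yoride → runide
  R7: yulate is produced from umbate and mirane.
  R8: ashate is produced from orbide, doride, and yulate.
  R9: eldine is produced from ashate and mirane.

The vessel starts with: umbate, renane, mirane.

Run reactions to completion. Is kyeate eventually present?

Yes

mirane, renane, and umbate present → yoride forms (R1).
umbate and mirane present → yulate forms (R7).
yulate, renane, and yoride present → runide forms (R6).
yoride and runide present → doride forms (R2).
yoride and doride present → kyeate forms (R5).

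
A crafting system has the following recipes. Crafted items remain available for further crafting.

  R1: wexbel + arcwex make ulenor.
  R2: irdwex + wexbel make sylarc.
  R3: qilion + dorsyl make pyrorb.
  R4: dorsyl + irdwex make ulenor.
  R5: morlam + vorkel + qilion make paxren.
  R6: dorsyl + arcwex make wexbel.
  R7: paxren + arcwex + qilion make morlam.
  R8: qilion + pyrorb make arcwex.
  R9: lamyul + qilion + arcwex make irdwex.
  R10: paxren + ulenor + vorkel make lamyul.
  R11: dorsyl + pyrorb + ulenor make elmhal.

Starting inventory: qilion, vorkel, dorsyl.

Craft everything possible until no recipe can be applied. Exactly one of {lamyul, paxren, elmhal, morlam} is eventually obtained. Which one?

Using R3, qilion and dorsyl make pyrorb.
Using R8, qilion and pyrorb make arcwex.
Using R6, dorsyl and arcwex make wexbel.
Using R1, wexbel and arcwex make ulenor.
dorsyl + pyrorb + ulenor → elmhal (R11).
paxren would need morlam, vorkel, and qilion (R5), but morlam is never obtained. lamyul would need paxren, ulenor, and vorkel (R10), but paxren is never obtained. morlam would need paxren, arcwex, and qilion (R7), but paxren is never obtained.

elmhal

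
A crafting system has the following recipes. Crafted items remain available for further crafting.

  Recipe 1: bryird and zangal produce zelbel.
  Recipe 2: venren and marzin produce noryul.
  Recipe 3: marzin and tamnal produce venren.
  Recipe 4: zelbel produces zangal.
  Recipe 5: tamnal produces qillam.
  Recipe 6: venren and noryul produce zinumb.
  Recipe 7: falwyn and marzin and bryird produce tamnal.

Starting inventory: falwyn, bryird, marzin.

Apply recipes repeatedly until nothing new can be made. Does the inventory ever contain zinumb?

Using Recipe 7, falwyn, marzin, and bryird make tamnal.
marzin and tamnal → venren (Recipe 3).
venren and marzin → noryul (Recipe 2).
venren and noryul → zinumb (Recipe 6).

Yes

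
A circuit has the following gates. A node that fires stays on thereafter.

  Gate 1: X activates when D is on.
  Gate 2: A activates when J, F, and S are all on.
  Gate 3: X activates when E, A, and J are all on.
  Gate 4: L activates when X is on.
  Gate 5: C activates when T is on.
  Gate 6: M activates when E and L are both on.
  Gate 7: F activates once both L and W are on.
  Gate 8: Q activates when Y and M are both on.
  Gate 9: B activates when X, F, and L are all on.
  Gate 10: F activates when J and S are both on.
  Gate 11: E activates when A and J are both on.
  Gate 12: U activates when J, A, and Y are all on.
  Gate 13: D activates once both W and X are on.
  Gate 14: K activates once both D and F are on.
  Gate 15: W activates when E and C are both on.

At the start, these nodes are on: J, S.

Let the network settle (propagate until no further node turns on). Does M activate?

J and S are on, so F activates (Gate 10).
J, F, and S are on, so A activates (Gate 2).
A and J are on, so E activates (Gate 11).
E, A, and J are on, so X activates (Gate 3).
Gate 4: X on → L on.
E and L are on, so M activates (Gate 6).

Yes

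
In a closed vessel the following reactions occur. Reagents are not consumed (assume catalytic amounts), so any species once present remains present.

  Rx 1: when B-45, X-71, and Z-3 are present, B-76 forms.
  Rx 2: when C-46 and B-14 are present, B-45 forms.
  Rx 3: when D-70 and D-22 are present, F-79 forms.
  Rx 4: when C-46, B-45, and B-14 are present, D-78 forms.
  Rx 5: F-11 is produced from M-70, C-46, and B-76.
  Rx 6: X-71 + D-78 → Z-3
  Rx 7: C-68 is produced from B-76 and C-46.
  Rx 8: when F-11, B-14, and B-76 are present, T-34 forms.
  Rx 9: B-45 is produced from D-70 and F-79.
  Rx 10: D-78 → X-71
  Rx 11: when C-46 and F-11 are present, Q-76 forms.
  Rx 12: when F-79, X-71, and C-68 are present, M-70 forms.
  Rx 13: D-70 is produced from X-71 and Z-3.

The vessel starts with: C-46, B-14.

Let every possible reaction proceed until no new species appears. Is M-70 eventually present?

No

M-70 would need F-79, X-71, and C-68 (Rx 12), but F-79 never forms.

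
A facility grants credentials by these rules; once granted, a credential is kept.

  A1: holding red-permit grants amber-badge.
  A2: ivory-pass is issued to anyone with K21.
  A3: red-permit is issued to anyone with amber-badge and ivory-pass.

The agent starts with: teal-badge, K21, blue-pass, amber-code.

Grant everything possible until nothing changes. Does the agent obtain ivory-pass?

Yes

Holding K21 grants ivory-pass (A2).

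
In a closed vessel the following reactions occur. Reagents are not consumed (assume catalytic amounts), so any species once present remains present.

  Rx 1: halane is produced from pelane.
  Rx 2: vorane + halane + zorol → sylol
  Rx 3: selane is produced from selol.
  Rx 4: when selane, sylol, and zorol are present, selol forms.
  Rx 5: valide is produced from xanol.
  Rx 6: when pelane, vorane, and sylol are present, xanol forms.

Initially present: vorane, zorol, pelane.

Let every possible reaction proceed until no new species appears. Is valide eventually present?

Yes

pelane present → halane forms (Rx 1).
vorane, halane, and zorol present → sylol forms (Rx 2).
pelane, vorane, and sylol present → xanol forms (Rx 6).
xanol present → valide forms (Rx 5).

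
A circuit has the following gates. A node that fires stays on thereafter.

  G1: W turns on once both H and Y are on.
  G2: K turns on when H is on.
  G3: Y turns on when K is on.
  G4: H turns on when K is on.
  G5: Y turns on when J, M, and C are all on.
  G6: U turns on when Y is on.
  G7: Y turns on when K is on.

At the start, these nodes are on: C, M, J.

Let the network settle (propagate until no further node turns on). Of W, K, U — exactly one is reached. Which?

G5: J, M, and C on → Y on.
Y is on, so U turns on (G6).
W would need H and Y (G1), but H never turns on. K would need H (G2), but H never turns on.

U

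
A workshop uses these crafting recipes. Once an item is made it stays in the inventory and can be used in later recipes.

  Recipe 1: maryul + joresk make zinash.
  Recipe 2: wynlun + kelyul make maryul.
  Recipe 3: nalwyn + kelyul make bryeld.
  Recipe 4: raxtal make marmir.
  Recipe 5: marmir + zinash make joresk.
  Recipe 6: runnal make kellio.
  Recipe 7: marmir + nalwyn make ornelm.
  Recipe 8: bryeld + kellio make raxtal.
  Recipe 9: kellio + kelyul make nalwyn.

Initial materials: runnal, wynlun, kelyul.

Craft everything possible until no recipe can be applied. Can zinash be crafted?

zinash would need maryul and joresk (Recipe 1), but joresk is never obtained.

No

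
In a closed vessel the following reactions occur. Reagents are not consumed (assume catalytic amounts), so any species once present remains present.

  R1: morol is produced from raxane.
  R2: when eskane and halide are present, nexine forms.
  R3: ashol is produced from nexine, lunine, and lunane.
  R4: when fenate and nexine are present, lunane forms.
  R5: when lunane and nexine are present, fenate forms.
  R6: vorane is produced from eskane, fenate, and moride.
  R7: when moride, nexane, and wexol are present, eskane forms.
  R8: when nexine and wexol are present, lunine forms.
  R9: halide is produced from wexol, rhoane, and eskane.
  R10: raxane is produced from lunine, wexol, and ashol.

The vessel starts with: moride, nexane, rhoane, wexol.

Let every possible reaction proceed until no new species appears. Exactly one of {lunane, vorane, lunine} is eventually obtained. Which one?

lunine

moride, nexane, and wexol present → eskane forms (R7).
wexol, rhoane, and eskane present → halide forms (R9).
eskane and halide present → nexine forms (R2).
nexine and wexol present → lunine forms (R8).
lunane would need fenate and nexine (R4), but fenate never forms. vorane would need eskane, fenate, and moride (R6), but fenate never forms.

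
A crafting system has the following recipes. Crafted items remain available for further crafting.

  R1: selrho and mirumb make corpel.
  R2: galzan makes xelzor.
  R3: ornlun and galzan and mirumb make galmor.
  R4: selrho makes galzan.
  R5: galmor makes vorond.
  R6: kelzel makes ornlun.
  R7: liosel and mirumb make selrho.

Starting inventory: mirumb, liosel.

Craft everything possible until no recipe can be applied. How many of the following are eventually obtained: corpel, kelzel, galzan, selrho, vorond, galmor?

liosel and mirumb → selrho (R7).
Using R1, selrho and mirumb make corpel.
selrho → galzan (R4).
corpel: reached.
No rule produces kelzel, and it is not given.
galzan: reached.
selrho: reached.
vorond would need galmor (R5), but galmor is never obtained.
galmor would need ornlun, galzan, and mirumb (R3), but ornlun is never obtained.
Reached: corpel, galzan, and selrho — 3 of the 6.

3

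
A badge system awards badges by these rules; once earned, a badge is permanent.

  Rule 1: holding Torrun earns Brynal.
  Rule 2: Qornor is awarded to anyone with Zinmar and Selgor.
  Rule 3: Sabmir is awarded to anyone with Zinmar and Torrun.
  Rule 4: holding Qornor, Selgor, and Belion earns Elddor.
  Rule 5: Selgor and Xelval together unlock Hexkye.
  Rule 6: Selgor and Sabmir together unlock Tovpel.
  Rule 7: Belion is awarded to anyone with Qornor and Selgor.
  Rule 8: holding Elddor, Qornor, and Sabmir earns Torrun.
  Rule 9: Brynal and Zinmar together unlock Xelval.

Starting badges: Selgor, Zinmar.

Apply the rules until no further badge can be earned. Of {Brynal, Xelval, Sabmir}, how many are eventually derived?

Brynal would need Torrun (Rule 1), but Torrun is never earned.
Xelval would need Brynal and Zinmar (Rule 9), but Brynal is never earned.
Sabmir would need Zinmar and Torrun (Rule 3), but Torrun is never earned.
None of the 3 are reached.

0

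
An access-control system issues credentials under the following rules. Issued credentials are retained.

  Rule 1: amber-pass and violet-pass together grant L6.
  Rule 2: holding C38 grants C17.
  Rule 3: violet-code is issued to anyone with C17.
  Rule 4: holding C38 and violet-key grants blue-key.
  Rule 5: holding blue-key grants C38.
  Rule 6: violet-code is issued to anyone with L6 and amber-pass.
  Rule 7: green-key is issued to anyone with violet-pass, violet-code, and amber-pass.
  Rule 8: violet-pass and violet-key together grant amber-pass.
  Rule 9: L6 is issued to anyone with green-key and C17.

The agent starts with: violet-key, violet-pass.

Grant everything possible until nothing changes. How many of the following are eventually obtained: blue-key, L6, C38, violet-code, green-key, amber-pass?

4

Holding violet-pass and violet-key grants amber-pass (Rule 8).
Holding amber-pass and violet-pass grants L6 (Rule 1).
Holding L6 and amber-pass grants violet-code (Rule 6).
Holding violet-pass, violet-code, and amber-pass grants green-key (Rule 7).
blue-key would need C38 and violet-key (Rule 4), but C38 is never granted.
L6: reached.
C38 would need blue-key (Rule 5), but blue-key is never granted.
violet-code: reached.
green-key: reached.
amber-pass: reached.
Reached: L6, violet-code, green-key, and amber-pass — 4 of the 6.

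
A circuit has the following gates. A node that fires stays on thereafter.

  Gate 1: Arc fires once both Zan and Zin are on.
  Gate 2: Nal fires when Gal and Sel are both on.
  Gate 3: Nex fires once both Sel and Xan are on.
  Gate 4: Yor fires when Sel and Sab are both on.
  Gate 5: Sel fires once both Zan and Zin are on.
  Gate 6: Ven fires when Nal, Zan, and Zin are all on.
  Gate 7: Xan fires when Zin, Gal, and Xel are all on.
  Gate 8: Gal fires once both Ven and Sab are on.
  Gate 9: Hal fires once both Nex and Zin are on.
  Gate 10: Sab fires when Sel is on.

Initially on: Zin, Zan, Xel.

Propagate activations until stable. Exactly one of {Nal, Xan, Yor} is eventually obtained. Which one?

Gate 5: Zan and Zin on → Sel on.
Sel is on, so Sab fires (Gate 10).
Gate 4: Sel and Sab on → Yor on.
Nal would need Gal and Sel (Gate 2), but Gal never turns on. Xan would need Zin, Gal, and Xel (Gate 7), but Gal never turns on.

Yor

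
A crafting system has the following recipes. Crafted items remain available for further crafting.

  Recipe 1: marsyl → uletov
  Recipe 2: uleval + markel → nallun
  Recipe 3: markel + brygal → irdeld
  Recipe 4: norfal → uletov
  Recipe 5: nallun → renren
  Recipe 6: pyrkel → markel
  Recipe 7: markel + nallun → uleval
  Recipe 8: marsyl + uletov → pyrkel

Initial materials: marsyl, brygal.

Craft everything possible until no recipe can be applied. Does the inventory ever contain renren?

renren would need nallun (Recipe 5), but nallun is never obtained.

No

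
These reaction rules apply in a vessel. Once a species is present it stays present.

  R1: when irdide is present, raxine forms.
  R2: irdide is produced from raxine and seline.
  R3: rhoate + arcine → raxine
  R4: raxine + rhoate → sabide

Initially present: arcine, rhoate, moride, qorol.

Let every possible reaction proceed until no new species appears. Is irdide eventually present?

No

irdide would need raxine and seline (R2), but seline never forms.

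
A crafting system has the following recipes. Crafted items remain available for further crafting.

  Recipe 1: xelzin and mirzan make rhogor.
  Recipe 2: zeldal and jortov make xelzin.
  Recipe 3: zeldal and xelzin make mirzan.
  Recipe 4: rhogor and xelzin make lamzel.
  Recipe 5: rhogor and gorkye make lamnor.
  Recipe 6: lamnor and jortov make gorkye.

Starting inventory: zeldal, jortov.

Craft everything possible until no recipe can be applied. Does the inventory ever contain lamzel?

Yes

Using Recipe 2, zeldal and jortov make xelzin.
zeldal and xelzin → mirzan (Recipe 3).
Using Recipe 1, xelzin and mirzan make rhogor.
Using Recipe 4, rhogor and xelzin make lamzel.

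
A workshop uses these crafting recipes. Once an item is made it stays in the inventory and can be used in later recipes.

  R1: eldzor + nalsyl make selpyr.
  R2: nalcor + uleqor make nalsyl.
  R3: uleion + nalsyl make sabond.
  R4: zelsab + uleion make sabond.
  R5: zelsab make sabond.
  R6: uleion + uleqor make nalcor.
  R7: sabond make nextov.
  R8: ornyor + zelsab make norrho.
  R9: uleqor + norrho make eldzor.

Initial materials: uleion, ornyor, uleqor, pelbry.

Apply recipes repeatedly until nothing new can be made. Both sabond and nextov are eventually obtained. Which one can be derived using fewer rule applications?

sabond

sabond: Using R6, uleion and uleqor make nalcor. nalcor + uleqor → nalsyl (R2). uleion + nalsyl → sabond (R3). [3 rule applications]
nextov: uleion + uleqor → nalcor (R6). nalcor + uleqor → nalsyl (R2). Using R3, uleion and nalsyl make sabond. sabond → nextov (R7). [4 rule applications]
sabond needs fewer.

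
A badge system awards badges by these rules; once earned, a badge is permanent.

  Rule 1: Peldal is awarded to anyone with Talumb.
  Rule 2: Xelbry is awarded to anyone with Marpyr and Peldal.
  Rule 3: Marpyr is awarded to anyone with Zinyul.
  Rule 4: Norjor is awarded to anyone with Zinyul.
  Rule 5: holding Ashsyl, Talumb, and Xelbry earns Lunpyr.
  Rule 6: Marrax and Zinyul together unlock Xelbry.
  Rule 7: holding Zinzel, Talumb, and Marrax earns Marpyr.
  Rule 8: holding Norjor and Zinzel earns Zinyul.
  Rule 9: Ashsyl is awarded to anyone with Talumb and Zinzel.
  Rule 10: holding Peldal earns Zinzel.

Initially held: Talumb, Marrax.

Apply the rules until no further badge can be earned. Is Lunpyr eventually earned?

With Talumb, Peldal is earned (Rule 1).
With Peldal, Zinzel is earned (Rule 10).
With Talumb and Zinzel, Ashsyl is earned (Rule 9).
With Zinzel, Talumb, and Marrax, Marpyr is earned (Rule 7).
With Marpyr and Peldal, Xelbry is earned (Rule 2).
With Ashsyl, Talumb, and Xelbry, Lunpyr is earned (Rule 5).

Yes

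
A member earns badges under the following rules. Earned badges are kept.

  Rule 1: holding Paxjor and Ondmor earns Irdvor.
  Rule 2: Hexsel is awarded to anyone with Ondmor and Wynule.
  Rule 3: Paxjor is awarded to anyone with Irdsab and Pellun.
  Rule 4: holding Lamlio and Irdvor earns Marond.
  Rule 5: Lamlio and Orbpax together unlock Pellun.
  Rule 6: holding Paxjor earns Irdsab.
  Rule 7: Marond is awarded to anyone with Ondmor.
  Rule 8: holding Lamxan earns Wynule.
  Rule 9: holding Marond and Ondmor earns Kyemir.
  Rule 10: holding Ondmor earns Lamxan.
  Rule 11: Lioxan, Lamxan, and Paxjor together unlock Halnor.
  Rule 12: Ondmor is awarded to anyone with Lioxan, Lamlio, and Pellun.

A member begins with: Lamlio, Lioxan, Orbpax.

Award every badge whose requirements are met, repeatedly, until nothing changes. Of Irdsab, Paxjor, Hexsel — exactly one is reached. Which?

Hexsel

With Lamlio and Orbpax, Pellun is earned (Rule 5).
With Lioxan, Lamlio, and Pellun, Ondmor is earned (Rule 12).
With Ondmor, Lamxan is earned (Rule 10).
With Lamxan, Wynule is earned (Rule 8).
With Ondmor and Wynule, Hexsel is earned (Rule 2).
Irdsab would need Paxjor (Rule 6), but Paxjor is never earned. Paxjor would need Irdsab and Pellun (Rule 3), but Irdsab is never earned.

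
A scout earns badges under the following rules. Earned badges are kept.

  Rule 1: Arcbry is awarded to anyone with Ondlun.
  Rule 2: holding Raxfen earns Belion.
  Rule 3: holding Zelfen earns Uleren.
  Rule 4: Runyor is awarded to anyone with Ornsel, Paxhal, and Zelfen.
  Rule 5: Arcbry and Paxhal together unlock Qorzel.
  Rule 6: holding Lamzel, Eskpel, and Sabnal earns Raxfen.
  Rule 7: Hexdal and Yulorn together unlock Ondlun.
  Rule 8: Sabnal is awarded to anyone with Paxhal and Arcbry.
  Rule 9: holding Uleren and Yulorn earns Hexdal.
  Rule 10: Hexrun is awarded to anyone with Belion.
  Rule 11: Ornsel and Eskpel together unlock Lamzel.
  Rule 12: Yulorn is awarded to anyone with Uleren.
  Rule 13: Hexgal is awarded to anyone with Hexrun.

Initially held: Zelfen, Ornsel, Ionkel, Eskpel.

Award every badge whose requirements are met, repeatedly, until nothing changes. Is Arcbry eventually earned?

With Zelfen, Uleren is earned (Rule 3).
With Uleren, Yulorn is earned (Rule 12).
With Uleren and Yulorn, Hexdal is earned (Rule 9).
With Hexdal and Yulorn, Ondlun is earned (Rule 7).
With Ondlun, Arcbry is earned (Rule 1).

Yes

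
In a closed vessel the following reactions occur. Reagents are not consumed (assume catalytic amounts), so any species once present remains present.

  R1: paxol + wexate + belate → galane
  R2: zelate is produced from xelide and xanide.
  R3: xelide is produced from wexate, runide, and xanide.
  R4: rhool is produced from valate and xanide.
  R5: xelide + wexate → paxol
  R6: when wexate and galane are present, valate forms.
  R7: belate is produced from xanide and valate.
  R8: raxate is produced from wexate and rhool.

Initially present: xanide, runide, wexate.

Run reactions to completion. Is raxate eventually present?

No

raxate would need wexate and rhool (R8), but rhool never forms.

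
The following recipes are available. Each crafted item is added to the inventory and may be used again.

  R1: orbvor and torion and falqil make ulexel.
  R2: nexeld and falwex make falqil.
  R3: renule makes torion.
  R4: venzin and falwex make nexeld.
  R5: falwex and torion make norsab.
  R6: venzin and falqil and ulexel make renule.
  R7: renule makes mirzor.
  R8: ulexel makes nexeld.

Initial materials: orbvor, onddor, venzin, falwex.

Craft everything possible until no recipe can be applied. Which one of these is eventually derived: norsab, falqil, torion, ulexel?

falqil

venzin and falwex → nexeld (R4).
Using R2, nexeld and falwex make falqil.
torion would need renule (R3), but renule is never obtained. norsab would need falwex and torion (R5), but torion is never obtained. ulexel would need orbvor, torion, and falqil (R1), but torion is never obtained.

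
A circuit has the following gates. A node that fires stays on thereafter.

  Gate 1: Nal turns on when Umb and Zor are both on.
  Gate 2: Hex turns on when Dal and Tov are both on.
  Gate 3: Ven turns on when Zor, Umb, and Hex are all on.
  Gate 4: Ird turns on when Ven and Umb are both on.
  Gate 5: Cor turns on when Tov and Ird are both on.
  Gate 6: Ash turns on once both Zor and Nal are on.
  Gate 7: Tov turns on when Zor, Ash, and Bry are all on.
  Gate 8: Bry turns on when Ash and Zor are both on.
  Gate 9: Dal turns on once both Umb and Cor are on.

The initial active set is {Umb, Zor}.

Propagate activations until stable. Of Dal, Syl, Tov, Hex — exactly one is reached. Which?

Gate 1: Umb and Zor on → Nal on.
Zor and Nal are on, so Ash turns on (Gate 6).
Gate 8: Ash and Zor on → Bry on.
Gate 7: Zor, Ash, and Bry on → Tov on.
No rule produces Syl, and it is not given. Hex would need Dal and Tov (Gate 2), but Dal never turns on. Dal would need Umb and Cor (Gate 9), but Cor never turns on.

Tov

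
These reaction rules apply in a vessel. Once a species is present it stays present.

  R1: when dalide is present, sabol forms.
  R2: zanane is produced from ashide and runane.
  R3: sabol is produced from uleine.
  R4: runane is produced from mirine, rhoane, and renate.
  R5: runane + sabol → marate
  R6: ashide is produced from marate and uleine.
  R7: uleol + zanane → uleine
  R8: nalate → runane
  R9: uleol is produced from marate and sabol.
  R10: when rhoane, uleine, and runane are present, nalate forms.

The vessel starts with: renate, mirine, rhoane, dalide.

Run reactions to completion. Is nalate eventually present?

No

nalate would need rhoane, uleine, and runane (R10), but uleine never forms.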